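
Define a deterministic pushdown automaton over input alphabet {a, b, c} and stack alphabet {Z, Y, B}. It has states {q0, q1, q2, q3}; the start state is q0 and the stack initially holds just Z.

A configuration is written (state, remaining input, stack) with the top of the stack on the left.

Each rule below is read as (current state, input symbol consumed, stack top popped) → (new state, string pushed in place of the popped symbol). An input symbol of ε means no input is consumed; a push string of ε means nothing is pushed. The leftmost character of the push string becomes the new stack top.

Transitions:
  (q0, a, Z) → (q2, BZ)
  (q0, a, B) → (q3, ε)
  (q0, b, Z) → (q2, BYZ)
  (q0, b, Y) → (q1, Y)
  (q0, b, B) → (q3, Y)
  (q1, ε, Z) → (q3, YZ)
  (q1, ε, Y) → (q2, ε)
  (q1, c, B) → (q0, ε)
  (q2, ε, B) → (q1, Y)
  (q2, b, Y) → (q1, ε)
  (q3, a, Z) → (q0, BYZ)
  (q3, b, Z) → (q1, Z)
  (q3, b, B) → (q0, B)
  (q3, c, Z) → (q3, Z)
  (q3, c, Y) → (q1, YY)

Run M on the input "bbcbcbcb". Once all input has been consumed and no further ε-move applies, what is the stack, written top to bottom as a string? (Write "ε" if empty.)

(q0, bbcbcbcb, Z)
  read b, top Z: go to q2, push BYZ → (q2, bcbcbcb, BYZ)
  ε-move, top B: go to q1, push Y → (q1, bcbcbcb, YYZ)
  ε-move, top Y: go to q2, push ε → (q2, bcbcbcb, YZ)
  read b, top Y: go to q1, push ε → (q1, cbcbcb, Z)
  ε-move, top Z: go to q3, push YZ → (q3, cbcbcb, YZ)
  read c, top Y: go to q1, push YY → (q1, bcbcb, YYZ)
  ε-move, top Y: go to q2, push ε → (q2, bcbcb, YZ)
  read b, top Y: go to q1, push ε → (q1, cbcb, Z)
  ε-move, top Z: go to q3, push YZ → (q3, cbcb, YZ)
  read c, top Y: go to q1, push YY → (q1, bcb, YYZ)
  ε-move, top Y: go to q2, push ε → (q2, bcb, YZ)
  read b, top Y: go to q1, push ε → (q1, cb, Z)
  ε-move, top Z: go to q3, push YZ → (q3, cb, YZ)
  read c, top Y: go to q1, push YY → (q1, b, YYZ)
  ε-move, top Y: go to q2, push ε → (q2, b, YZ)
  read b, top Y: go to q1, push ε → (q1, ε, Z)
  ε-move, top Z: go to q3, push YZ → (q3, ε, YZ)
All input consumed in state q3 with stack YZ.

YZ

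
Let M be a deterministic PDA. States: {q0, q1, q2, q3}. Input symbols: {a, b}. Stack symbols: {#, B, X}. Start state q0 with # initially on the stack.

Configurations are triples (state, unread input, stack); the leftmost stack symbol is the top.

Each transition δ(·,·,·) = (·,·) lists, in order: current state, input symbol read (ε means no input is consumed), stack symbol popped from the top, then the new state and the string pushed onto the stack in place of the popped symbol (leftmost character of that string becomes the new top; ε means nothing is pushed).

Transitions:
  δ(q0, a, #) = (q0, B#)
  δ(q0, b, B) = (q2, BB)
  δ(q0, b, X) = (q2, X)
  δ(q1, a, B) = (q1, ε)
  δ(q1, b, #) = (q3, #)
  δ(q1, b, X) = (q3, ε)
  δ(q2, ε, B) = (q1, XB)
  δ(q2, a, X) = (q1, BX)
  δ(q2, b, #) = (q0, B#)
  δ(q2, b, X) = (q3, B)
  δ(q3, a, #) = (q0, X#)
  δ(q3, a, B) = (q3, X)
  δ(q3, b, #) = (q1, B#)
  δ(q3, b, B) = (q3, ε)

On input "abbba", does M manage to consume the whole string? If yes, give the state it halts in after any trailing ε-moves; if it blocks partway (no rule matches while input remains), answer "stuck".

q3

(q0, abbba, #) ⊢ (q0, bbba, B#) ⊢ (q2, bba, BB#) ⊢ (q1, bba, XBB#) ⊢ (q3, ba, BB#) ⊢ (q3, a, B#) ⊢ (q3, ε, X#)
All input consumed; M is in state q3.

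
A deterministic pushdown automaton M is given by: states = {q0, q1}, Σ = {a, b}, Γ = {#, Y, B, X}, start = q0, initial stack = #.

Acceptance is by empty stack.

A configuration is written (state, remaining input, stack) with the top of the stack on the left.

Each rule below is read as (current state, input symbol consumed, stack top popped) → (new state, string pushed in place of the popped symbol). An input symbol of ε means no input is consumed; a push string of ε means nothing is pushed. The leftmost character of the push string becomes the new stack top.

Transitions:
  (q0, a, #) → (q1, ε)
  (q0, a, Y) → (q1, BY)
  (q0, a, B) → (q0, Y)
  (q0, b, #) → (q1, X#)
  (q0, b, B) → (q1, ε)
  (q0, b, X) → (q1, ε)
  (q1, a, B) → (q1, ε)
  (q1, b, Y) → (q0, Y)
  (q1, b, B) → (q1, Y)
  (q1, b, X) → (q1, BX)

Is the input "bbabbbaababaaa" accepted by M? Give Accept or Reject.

Reject

(q0, bbabbbaababaaa, #)
  read b, top #: go to q1, push X# → (q1, babbbaababaaa, X#)
  read b, top X: go to q1, push BX → (q1, abbbaababaaa, BX#)
  read a, top B: go to q1, push ε → (q1, bbbaababaaa, X#)
  read b, top X: go to q1, push BX → (q1, bbaababaaa, BX#)
  read b, top B: go to q1, push Y → (q1, baababaaa, YX#)
  read b, top Y: go to q0, push Y → (q0, aababaaa, YX#)
  read a, top Y: go to q1, push BY → (q1, ababaaa, BYX#)
  read a, top B: go to q1, push ε → (q1, babaaa, YX#)
  read b, top Y: go to q0, push Y → (q0, abaaa, YX#)
  read a, top Y: go to q1, push BY → (q1, baaa, BYX#)
  read b, top B: go to q1, push Y → (q1, aaa, YYX#)
No transition applies at (q1, aaa, YYX#); input not fully consumed.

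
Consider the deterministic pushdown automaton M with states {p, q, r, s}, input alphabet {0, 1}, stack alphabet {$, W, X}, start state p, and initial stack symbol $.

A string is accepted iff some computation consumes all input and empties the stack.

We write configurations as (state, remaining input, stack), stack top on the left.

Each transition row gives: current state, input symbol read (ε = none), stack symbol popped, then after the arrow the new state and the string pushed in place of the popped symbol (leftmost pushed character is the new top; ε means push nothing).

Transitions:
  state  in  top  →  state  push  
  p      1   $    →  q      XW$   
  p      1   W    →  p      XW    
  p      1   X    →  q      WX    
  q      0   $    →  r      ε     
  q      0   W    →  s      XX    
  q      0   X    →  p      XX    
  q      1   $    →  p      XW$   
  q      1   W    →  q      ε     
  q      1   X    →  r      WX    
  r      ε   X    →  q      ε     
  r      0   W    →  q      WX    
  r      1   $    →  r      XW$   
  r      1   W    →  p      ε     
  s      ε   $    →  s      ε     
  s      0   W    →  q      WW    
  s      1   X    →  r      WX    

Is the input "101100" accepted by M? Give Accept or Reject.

Reject

(p, 101100, $)
  read 1, top $: go to q, push XW$ → (q, 01100, XW$)
  read 0, top X: go to p, push XX → (p, 1100, XXW$)
  read 1, top X: go to q, push WX → (q, 100, WXXW$)
  read 1, top W: go to q, push ε → (q, 00, XXW$)
  read 0, top X: go to p, push XX → (p, 0, XXXW$)
No transition applies at (p, 0, XXXW$); input not fully consumed.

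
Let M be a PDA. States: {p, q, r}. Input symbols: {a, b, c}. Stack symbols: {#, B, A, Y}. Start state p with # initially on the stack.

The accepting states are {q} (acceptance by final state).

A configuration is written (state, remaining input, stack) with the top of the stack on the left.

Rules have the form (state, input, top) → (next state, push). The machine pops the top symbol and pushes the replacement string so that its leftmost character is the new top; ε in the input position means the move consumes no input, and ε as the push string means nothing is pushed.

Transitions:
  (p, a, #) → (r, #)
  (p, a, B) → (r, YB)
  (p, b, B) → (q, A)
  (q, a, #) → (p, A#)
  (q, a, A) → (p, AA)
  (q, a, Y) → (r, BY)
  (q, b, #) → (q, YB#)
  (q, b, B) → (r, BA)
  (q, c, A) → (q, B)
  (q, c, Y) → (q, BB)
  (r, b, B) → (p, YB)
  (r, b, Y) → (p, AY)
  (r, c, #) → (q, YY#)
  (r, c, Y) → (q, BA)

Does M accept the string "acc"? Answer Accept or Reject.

Accept

One accepting computation: (p, acc, #) ⊢ (r, cc, #) ⊢ (q, c, YY#) ⊢ (q, ε, BBY#)
All input consumed and state q ∈ F.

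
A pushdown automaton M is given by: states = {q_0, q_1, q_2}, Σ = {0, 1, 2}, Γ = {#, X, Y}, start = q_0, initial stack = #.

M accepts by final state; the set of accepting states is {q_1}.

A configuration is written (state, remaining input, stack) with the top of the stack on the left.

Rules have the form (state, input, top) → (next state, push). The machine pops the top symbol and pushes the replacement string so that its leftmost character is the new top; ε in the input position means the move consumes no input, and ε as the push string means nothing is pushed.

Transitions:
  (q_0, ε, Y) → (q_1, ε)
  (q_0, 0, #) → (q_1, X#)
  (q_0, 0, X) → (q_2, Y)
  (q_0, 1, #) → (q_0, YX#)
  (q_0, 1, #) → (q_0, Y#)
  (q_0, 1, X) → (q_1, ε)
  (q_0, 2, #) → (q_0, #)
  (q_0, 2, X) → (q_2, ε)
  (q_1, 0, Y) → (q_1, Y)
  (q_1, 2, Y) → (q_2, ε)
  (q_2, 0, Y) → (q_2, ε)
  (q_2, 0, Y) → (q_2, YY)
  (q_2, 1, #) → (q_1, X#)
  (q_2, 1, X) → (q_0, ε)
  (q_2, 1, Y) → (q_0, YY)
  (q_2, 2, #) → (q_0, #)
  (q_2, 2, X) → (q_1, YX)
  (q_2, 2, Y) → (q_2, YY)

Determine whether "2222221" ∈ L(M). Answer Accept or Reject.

One accepting computation: (q_0, 2222221, #) ⊢ (q_0, 222221, #) ⊢ (q_0, 22221, #) ⊢ (q_0, 2221, #) ⊢ (q_0, 221, #) ⊢ (q_0, 21, #) ⊢ (q_0, 1, #) ⊢ (q_0, ε, YX#) ⊢ (q_1, ε, X#)
All input consumed and state q_1 ∈ F.

Accept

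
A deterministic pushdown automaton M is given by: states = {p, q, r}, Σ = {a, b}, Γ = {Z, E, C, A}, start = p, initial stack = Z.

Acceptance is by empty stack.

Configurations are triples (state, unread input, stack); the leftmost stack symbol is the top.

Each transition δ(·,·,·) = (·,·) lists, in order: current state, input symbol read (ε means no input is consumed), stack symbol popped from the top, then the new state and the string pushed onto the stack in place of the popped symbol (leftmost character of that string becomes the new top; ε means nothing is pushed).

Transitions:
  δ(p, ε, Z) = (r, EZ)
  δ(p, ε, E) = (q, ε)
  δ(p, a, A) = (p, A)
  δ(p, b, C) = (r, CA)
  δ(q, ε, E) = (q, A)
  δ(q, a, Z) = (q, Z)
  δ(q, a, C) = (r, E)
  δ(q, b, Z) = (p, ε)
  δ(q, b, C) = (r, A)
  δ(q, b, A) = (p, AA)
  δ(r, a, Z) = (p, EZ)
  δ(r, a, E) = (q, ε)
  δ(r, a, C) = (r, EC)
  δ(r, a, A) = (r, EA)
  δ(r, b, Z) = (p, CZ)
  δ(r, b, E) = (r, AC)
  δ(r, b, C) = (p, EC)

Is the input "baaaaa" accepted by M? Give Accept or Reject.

Reject

(p, baaaaa, Z)
  ε-move, top Z: go to r, push EZ → (r, baaaaa, EZ)
  read b, top E: go to r, push AC → (r, aaaaa, ACZ)
  read a, top A: go to r, push EA → (r, aaaa, EACZ)
  read a, top E: go to q, push ε → (q, aaa, ACZ)
No transition applies at (q, aaa, ACZ); input not fully consumed.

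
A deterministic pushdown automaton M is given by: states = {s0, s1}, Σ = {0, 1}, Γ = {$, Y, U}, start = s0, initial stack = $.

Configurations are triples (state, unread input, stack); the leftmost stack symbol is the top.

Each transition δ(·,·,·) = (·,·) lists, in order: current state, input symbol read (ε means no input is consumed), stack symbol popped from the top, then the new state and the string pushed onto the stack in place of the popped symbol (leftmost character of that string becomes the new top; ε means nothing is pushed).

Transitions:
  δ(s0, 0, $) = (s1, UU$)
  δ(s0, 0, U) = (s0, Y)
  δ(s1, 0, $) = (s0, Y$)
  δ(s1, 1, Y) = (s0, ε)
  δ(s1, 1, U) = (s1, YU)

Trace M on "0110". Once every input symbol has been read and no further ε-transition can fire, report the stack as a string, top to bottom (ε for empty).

(s0, 0110, $)
  read 0, top $: go to s1, push UU$ → (s1, 110, UU$)
  read 1, top U: go to s1, push YU → (s1, 10, YUU$)
  read 1, top Y: go to s0, push ε → (s0, 0, UU$)
  read 0, top U: go to s0, push Y → (s0, ε, YU$)
All input consumed in state s0 with stack YU$.

YU$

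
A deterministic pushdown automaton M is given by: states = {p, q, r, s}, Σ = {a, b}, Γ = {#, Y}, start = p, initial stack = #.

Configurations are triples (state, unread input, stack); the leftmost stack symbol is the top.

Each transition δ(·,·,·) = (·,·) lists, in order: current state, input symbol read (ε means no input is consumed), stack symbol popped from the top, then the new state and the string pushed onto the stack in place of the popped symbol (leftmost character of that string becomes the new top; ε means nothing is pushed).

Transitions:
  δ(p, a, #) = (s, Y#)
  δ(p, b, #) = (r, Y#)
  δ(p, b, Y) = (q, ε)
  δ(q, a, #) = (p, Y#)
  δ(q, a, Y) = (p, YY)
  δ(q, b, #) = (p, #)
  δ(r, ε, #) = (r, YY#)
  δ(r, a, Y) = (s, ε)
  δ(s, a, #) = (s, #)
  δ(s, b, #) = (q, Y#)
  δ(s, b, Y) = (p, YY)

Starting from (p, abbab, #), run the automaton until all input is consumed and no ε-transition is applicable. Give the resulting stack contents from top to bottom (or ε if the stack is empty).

Y#

(p, abbab, #)
  read a, top #: go to s, push Y# → (s, bbab, Y#)
  read b, top Y: go to p, push YY → (p, bab, YY#)
  read b, top Y: go to q, push ε → (q, ab, Y#)
  read a, top Y: go to p, push YY → (p, b, YY#)
  read b, top Y: go to q, push ε → (q, ε, Y#)
All input consumed in state q with stack Y#.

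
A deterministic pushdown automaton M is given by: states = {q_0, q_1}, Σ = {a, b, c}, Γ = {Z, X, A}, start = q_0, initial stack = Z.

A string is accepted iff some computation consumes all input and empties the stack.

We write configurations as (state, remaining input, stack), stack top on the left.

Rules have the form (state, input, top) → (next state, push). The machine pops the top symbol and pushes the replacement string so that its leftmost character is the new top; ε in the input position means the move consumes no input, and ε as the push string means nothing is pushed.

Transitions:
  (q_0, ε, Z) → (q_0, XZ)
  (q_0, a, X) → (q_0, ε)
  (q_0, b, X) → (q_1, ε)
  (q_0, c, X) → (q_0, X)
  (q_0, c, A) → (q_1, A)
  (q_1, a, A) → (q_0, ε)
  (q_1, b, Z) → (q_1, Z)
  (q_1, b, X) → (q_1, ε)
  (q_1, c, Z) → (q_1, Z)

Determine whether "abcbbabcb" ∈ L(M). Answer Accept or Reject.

(q_0, abcbbabcb, Z)
  ε-move, top Z: go to q_0, push XZ → (q_0, abcbbabcb, XZ)
  read a, top X: go to q_0, push ε → (q_0, bcbbabcb, Z)
  ε-move, top Z: go to q_0, push XZ → (q_0, bcbbabcb, XZ)
  read b, top X: go to q_1, push ε → (q_1, cbbabcb, Z)
  read c, top Z: go to q_1, push Z → (q_1, bbabcb, Z)
  read b, top Z: go to q_1, push Z → (q_1, babcb, Z)
  read b, top Z: go to q_1, push Z → (q_1, abcb, Z)
No transition applies at (q_1, abcb, Z); input not fully consumed.

Reject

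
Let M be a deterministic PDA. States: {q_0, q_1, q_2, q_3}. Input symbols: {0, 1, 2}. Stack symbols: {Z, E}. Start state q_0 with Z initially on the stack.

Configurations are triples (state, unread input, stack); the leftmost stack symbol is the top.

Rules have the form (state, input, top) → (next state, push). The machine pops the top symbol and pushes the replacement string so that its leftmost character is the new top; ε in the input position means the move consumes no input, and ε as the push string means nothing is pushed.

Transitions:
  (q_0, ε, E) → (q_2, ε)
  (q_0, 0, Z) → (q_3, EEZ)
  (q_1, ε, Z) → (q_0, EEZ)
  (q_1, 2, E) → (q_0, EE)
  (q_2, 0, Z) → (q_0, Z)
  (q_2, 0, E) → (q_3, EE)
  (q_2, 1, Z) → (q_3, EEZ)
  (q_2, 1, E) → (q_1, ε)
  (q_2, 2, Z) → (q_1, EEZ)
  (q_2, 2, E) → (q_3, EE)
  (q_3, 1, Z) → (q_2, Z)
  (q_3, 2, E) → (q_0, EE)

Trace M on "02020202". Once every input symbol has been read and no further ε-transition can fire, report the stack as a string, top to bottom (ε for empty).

(q_0, 02020202, Z)
  read 0, top Z: go to q_3, push EEZ → (q_3, 2020202, EEZ)
  read 2, top E: go to q_0, push EE → (q_0, 020202, EEEZ)
  ε-move, top E: go to q_2, push ε → (q_2, 020202, EEZ)
  read 0, top E: go to q_3, push EE → (q_3, 20202, EEEZ)
  read 2, top E: go to q_0, push EE → (q_0, 0202, EEEEZ)
  ε-move, top E: go to q_2, push ε → (q_2, 0202, EEEZ)
  read 0, top E: go to q_3, push EE → (q_3, 202, EEEEZ)
  read 2, top E: go to q_0, push EE → (q_0, 02, EEEEEZ)
  ε-move, top E: go to q_2, push ε → (q_2, 02, EEEEZ)
  read 0, top E: go to q_3, push EE → (q_3, 2, EEEEEZ)
  read 2, top E: go to q_0, push EE → (q_0, ε, EEEEEEZ)
  ε-move, top E: go to q_2, push ε → (q_2, ε, EEEEEZ)
All input consumed in state q_2 with stack EEEEEZ.

EEEEEZ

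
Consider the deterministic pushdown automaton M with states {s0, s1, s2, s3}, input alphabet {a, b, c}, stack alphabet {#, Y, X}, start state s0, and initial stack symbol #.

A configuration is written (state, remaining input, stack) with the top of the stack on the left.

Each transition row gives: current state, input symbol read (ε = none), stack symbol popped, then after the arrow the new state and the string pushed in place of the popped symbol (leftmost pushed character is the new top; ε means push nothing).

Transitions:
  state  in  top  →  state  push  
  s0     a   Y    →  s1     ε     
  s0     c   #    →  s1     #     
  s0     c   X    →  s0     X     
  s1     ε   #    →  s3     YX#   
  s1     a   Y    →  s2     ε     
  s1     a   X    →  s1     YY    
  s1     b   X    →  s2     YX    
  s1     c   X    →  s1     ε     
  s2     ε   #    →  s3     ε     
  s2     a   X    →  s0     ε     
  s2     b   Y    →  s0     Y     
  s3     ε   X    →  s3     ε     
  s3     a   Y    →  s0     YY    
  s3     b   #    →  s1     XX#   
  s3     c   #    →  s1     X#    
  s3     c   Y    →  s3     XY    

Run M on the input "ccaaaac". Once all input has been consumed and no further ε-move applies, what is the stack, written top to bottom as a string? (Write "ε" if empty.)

(s0, ccaaaac, #) ⊢ (s1, caaaac, #) ⊢ (s3, caaaac, YX#) ⊢ (s3, aaaac, XYX#) ⊢ (s3, aaaac, YX#) ⊢ (s0, aaac, YYX#) ⊢ (s1, aac, YX#) ⊢ (s2, ac, X#) ⊢ (s0, c, #) ⊢ (s1, ε, #) ⊢ (s3, ε, YX#)
All input consumed in state s3 with stack YX#.

YX#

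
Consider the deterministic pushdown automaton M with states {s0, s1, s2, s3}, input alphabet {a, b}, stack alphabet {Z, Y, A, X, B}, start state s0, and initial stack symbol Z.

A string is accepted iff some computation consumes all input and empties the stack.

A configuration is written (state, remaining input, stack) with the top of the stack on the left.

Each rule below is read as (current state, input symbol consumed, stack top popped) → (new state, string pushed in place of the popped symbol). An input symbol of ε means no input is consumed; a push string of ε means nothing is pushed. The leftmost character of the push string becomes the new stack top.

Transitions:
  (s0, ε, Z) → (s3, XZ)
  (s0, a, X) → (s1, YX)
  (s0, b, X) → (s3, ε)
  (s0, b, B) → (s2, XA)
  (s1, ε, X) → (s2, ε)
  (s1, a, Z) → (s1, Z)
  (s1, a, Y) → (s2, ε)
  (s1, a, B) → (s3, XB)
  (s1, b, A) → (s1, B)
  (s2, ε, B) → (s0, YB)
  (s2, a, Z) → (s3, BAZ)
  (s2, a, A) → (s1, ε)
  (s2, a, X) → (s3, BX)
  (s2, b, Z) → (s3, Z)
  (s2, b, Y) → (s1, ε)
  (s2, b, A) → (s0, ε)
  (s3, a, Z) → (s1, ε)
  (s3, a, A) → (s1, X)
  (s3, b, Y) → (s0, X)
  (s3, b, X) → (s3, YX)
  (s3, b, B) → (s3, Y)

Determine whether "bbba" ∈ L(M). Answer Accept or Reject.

(s0, bbba, Z)
  ε-move, top Z: go to s3, push XZ → (s3, bbba, XZ)
  read b, top X: go to s3, push YX → (s3, bba, YXZ)
  read b, top Y: go to s0, push X → (s0, ba, XXZ)
  read b, top X: go to s3, push ε → (s3, a, XZ)
No transition applies at (s3, a, XZ); input not fully consumed.

Reject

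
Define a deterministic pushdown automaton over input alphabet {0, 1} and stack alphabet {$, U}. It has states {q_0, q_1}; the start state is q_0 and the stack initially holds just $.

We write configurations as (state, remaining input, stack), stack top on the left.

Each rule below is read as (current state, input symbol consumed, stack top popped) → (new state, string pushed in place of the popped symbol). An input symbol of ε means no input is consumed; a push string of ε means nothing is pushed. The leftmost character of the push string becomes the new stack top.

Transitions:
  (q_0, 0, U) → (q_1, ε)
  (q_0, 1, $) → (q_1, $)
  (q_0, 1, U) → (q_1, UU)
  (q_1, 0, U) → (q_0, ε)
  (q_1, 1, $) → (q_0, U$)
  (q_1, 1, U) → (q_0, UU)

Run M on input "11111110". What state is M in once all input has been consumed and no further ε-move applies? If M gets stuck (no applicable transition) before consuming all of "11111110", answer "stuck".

q_0

(q_0, 11111110, $)
  read 1, top $: go to q_1, push $ → (q_1, 1111110, $)
  read 1, top $: go to q_0, push U$ → (q_0, 111110, U$)
  read 1, top U: go to q_1, push UU → (q_1, 11110, UU$)
  read 1, top U: go to q_0, push UU → (q_0, 1110, UUU$)
  read 1, top U: go to q_1, push UU → (q_1, 110, UUUU$)
  read 1, top U: go to q_0, push UU → (q_0, 10, UUUUU$)
  read 1, top U: go to q_1, push UU → (q_1, 0, UUUUUU$)
  read 0, top U: go to q_0, push ε → (q_0, ε, UUUUU$)
All input consumed; M is in state q_0.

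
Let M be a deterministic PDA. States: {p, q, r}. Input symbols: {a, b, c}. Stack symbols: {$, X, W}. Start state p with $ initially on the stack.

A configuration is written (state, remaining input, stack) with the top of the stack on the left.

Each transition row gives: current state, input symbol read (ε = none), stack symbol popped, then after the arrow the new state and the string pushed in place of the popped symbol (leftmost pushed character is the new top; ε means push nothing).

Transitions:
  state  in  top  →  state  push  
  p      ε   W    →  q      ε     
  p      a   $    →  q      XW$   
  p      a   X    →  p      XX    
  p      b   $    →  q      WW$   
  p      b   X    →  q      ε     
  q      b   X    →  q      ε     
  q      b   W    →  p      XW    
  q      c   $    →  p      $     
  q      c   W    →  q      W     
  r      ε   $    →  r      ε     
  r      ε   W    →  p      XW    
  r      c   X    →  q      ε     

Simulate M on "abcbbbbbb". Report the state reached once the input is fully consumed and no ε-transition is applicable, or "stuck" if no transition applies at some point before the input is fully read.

(p, abcbbbbbb, $)
  read a, top $: go to q, push XW$ → (q, bcbbbbbb, XW$)
  read b, top X: go to q, push ε → (q, cbbbbbb, W$)
  read c, top W: go to q, push W → (q, bbbbbb, W$)
  read b, top W: go to p, push XW → (p, bbbbb, XW$)
  read b, top X: go to q, push ε → (q, bbbb, W$)
  read b, top W: go to p, push XW → (p, bbb, XW$)
  read b, top X: go to q, push ε → (q, bb, W$)
  read b, top W: go to p, push XW → (p, b, XW$)
  read b, top X: go to q, push ε → (q, ε, W$)
All input consumed; M is in state q.

q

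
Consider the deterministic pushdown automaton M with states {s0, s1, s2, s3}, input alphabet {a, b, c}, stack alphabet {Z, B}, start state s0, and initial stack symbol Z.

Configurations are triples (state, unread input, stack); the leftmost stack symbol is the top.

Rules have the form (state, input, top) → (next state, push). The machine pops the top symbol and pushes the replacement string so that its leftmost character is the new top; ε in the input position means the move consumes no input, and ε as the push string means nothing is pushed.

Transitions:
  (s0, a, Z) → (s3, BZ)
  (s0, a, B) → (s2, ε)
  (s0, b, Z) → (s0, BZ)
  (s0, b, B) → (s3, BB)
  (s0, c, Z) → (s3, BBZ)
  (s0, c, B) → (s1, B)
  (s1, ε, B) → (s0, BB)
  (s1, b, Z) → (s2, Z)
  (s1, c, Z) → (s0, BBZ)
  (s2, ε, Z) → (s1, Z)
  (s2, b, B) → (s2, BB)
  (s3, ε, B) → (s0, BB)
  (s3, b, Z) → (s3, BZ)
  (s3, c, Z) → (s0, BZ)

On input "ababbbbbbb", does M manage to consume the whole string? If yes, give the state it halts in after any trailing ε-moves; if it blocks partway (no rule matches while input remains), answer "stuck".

(s0, ababbbbbbb, Z) ⊢ (s3, babbbbbbb, BZ) ⊢ (s0, babbbbbbb, BBZ) ⊢ (s3, abbbbbbb, BBBZ) ⊢ (s0, abbbbbbb, BBBBZ) ⊢ (s2, bbbbbbb, BBBZ) ⊢ (s2, bbbbbb, BBBBZ) ⊢ (s2, bbbbb, BBBBBZ) ⊢ (s2, bbbb, BBBBBBZ) ⊢ (s2, bbb, BBBBBBBZ) ⊢ (s2, bb, BBBBBBBBZ) ⊢ (s2, b, BBBBBBBBBZ) ⊢ (s2, ε, BBBBBBBBBBZ)
All input consumed; M is in state s2.

s2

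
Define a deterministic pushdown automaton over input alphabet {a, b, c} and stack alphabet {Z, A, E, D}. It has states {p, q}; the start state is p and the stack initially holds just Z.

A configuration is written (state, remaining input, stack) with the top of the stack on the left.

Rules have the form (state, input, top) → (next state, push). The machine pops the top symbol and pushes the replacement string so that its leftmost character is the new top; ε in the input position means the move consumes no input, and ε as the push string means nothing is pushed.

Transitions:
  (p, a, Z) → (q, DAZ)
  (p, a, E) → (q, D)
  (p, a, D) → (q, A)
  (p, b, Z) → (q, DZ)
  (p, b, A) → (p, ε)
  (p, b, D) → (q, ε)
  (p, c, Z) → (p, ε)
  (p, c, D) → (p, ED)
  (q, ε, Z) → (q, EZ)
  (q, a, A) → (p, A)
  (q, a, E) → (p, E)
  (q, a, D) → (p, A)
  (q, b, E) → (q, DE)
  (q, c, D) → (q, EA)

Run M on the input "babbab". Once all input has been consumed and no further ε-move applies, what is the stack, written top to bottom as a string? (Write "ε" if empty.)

Z

(p, babbab, Z)
  read b, top Z: go to q, push DZ → (q, abbab, DZ)
  read a, top D: go to p, push A → (p, bbab, AZ)
  read b, top A: go to p, push ε → (p, bab, Z)
  read b, top Z: go to q, push DZ → (q, ab, DZ)
  read a, top D: go to p, push A → (p, b, AZ)
  read b, top A: go to p, push ε → (p, ε, Z)
All input consumed in state p with stack Z.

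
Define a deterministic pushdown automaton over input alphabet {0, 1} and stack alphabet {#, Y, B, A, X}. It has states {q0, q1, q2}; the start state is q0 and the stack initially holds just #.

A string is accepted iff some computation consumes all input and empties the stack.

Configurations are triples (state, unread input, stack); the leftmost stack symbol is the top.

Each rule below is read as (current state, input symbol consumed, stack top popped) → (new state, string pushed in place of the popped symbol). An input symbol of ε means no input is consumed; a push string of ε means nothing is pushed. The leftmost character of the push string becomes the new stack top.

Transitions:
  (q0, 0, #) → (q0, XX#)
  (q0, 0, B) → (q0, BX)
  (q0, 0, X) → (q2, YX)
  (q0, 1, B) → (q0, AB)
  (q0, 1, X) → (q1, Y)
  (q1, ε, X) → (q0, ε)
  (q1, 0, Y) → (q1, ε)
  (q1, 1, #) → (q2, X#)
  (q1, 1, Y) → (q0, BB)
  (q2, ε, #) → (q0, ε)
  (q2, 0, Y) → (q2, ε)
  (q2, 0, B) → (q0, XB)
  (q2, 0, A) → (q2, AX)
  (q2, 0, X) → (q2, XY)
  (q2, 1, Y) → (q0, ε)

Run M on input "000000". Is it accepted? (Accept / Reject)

(q0, 000000, #)
  read 0, top #: go to q0, push XX# → (q0, 00000, XX#)
  read 0, top X: go to q2, push YX → (q2, 0000, YXX#)
  read 0, top Y: go to q2, push ε → (q2, 000, XX#)
  read 0, top X: go to q2, push XY → (q2, 00, XYX#)
  read 0, top X: go to q2, push XY → (q2, 0, XYYX#)
  read 0, top X: go to q2, push XY → (q2, ε, XYYYX#)
All input consumed; stack is XYYYX#, not empty, and no further ε-move applies.

Reject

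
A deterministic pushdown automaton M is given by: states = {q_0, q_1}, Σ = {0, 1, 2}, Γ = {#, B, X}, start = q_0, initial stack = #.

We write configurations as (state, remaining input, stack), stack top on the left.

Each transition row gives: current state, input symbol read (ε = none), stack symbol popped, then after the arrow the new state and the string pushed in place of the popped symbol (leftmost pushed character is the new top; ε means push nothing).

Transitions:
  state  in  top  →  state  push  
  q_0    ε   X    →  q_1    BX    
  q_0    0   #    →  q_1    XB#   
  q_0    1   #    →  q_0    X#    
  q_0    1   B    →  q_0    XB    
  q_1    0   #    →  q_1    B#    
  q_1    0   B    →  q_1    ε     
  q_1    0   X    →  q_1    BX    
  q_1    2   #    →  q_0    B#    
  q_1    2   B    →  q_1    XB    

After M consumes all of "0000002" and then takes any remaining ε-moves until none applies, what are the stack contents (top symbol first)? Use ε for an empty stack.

XBXB#

(q_0, 0000002, #) ⊢ (q_1, 000002, XB#) ⊢ (q_1, 00002, BXB#) ⊢ (q_1, 0002, XB#) ⊢ (q_1, 002, BXB#) ⊢ (q_1, 02, XB#) ⊢ (q_1, 2, BXB#) ⊢ (q_1, ε, XBXB#)
All input consumed in state q_1 with stack XBXB#.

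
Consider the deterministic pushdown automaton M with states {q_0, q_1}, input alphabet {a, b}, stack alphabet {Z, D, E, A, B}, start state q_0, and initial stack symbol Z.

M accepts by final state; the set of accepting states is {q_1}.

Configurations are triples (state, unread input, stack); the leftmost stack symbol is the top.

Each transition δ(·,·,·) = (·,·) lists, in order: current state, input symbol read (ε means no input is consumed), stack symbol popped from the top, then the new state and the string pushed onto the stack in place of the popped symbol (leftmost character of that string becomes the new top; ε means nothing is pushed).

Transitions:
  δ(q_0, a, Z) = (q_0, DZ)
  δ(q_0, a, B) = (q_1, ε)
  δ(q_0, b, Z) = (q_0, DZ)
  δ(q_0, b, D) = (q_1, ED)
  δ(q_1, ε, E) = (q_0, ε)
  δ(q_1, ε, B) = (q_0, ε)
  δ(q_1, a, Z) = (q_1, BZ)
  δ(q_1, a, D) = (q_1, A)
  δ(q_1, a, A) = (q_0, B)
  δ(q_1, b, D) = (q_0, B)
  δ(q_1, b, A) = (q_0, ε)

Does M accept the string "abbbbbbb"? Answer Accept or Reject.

Accept

(q_0, abbbbbbb, Z) ⊢ (q_0, bbbbbbb, DZ) ⊢ (q_1, bbbbbb, EDZ) ⊢ (q_0, bbbbbb, DZ) ⊢ (q_1, bbbbb, EDZ) ⊢ (q_0, bbbbb, DZ) ⊢ (q_1, bbbb, EDZ) ⊢ (q_0, bbbb, DZ) ⊢ (q_1, bbb, EDZ) ⊢ (q_0, bbb, DZ) ⊢ (q_1, bb, EDZ) ⊢ (q_0, bb, DZ) ⊢ (q_1, b, EDZ) ⊢ (q_0, b, DZ) ⊢ (q_1, ε, EDZ)
All input consumed; state q_1 ∈ F.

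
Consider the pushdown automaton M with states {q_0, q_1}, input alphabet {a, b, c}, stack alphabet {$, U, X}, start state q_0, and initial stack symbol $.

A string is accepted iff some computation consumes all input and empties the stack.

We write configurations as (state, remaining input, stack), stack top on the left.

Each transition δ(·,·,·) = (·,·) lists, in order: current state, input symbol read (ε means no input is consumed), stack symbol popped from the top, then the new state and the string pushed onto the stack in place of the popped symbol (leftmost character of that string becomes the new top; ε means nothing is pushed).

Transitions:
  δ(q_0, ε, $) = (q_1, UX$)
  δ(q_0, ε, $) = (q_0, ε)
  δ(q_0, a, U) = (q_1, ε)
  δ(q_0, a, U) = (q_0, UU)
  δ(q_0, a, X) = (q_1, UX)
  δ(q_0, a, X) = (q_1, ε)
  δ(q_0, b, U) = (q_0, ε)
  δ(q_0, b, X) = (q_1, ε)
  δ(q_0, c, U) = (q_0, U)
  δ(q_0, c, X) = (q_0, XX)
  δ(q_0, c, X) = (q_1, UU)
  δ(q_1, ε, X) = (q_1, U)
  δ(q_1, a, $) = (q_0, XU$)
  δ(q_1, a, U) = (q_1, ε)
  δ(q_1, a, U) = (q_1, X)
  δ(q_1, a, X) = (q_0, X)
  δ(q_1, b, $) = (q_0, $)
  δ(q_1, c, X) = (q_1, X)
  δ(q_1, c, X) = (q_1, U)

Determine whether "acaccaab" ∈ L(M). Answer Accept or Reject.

One accepting computation: (q_0, acaccaab, $) ⊢ (q_1, acaccaab, UX$) ⊢ (q_1, caccaab, X$) ⊢ (q_1, accaab, U$) ⊢ (q_1, ccaab, X$) ⊢ (q_1, caab, X$) ⊢ (q_1, aab, X$) ⊢ (q_0, ab, X$) ⊢ (q_1, b, $) ⊢ (q_0, ε, $) ⊢ (q_0, ε, ε)
All input consumed and the stack is empty.

Accept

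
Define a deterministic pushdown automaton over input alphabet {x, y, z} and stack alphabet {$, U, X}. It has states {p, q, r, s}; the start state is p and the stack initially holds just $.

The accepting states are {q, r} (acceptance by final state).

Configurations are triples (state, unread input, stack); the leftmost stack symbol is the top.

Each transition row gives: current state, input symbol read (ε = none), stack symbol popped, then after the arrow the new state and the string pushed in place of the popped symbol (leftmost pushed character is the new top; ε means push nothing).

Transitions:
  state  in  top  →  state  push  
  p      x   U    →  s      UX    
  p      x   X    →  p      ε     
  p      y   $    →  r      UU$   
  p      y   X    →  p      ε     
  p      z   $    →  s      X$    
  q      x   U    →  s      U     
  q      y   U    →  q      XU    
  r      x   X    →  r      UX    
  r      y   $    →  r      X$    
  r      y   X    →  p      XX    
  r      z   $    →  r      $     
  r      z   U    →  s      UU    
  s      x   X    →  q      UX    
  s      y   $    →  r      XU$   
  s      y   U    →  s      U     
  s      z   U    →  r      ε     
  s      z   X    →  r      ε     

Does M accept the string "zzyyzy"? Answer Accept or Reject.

Reject

(p, zzyyzy, $)
  read z, top $: go to s, push X$ → (s, zyyzy, X$)
  read z, top X: go to r, push ε → (r, yyzy, $)
  read y, top $: go to r, push X$ → (r, yzy, X$)
  read y, top X: go to p, push XX → (p, zy, XX$)
No transition applies at (p, zy, XX$); input not fully consumed.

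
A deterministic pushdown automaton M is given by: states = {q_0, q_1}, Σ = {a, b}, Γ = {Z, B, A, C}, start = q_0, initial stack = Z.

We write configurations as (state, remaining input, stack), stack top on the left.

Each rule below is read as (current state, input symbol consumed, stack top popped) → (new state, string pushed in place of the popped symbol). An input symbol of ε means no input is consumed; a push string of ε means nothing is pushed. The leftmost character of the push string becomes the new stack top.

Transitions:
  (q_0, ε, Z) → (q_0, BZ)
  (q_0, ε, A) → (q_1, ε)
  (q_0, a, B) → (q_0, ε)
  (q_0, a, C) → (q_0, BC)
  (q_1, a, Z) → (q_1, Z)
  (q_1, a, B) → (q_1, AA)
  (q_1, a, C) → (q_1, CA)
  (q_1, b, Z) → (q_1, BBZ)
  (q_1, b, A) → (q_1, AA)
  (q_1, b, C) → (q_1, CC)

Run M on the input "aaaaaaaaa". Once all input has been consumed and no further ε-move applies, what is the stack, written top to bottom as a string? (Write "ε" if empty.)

(q_0, aaaaaaaaa, Z) ⊢ (q_0, aaaaaaaaa, BZ) ⊢ (q_0, aaaaaaaa, Z) ⊢ (q_0, aaaaaaaa, BZ) ⊢ (q_0, aaaaaaa, Z) ⊢ (q_0, aaaaaaa, BZ) ⊢ (q_0, aaaaaa, Z) ⊢ (q_0, aaaaaa, BZ) ⊢ (q_0, aaaaa, Z) ⊢ (q_0, aaaaa, BZ) ⊢ (q_0, aaaa, Z) ⊢ (q_0, aaaa, BZ) ⊢ (q_0, aaa, Z) ⊢ (q_0, aaa, BZ) ⊢ (q_0, aa, Z) ⊢ (q_0, aa, BZ) ⊢ (q_0, a, Z) ⊢ (q_0, a, BZ) ⊢ (q_0, ε, Z) ⊢ (q_0, ε, BZ)
All input consumed in state q_0 with stack BZ.

BZ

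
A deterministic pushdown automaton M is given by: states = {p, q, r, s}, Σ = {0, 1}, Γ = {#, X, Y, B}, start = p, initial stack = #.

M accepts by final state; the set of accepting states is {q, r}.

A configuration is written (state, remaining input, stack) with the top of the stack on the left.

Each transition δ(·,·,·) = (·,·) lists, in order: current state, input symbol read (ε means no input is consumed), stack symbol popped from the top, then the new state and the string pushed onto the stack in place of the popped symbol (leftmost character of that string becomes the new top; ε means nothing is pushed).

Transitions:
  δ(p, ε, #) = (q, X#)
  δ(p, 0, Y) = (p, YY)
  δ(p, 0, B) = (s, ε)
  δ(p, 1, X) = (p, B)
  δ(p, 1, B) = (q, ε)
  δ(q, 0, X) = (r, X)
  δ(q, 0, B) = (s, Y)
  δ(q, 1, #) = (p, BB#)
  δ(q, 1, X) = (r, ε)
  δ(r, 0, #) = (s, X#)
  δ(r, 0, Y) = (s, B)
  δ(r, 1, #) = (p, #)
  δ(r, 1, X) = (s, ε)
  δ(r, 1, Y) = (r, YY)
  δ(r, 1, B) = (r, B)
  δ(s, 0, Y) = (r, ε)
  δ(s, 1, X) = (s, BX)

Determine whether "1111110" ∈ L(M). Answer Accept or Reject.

(p, 1111110, #) ⊢ (q, 1111110, X#) ⊢ (r, 111110, #) ⊢ (p, 11110, #) ⊢ (q, 11110, X#) ⊢ (r, 1110, #) ⊢ (p, 110, #) ⊢ (q, 110, X#) ⊢ (r, 10, #) ⊢ (p, 0, #) ⊢ (q, 0, X#) ⊢ (r, ε, X#)
All input consumed; state r ∈ F.

Accept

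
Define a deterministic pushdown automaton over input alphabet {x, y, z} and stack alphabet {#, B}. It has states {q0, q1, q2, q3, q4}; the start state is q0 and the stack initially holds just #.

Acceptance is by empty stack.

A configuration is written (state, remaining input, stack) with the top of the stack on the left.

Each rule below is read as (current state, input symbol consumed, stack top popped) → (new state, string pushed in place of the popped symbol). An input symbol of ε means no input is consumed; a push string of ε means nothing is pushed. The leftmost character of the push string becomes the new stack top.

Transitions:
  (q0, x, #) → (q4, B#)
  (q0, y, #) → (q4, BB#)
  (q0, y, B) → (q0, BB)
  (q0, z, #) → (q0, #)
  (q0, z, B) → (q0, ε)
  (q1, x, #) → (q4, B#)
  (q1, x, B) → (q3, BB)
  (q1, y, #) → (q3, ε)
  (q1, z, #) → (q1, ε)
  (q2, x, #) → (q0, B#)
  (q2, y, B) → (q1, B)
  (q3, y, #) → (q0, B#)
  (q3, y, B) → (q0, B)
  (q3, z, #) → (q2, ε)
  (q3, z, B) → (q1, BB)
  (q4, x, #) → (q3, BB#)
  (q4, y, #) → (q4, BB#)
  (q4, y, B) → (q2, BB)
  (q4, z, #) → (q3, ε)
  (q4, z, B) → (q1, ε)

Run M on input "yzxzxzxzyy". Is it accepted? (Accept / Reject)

(q0, yzxzxzxzyy, #)
  read y, top #: go to q4, push BB# → (q4, zxzxzxzyy, BB#)
  read z, top B: go to q1, push ε → (q1, xzxzxzyy, B#)
  read x, top B: go to q3, push BB → (q3, zxzxzyy, BB#)
  read z, top B: go to q1, push BB → (q1, xzxzyy, BBB#)
  read x, top B: go to q3, push BB → (q3, zxzyy, BBBB#)
  read z, top B: go to q1, push BB → (q1, xzyy, BBBBB#)
  read x, top B: go to q3, push BB → (q3, zyy, BBBBBB#)
  read z, top B: go to q1, push BB → (q1, yy, BBBBBBB#)
No transition applies at (q1, yy, BBBBBBB#); input not fully consumed.

Reject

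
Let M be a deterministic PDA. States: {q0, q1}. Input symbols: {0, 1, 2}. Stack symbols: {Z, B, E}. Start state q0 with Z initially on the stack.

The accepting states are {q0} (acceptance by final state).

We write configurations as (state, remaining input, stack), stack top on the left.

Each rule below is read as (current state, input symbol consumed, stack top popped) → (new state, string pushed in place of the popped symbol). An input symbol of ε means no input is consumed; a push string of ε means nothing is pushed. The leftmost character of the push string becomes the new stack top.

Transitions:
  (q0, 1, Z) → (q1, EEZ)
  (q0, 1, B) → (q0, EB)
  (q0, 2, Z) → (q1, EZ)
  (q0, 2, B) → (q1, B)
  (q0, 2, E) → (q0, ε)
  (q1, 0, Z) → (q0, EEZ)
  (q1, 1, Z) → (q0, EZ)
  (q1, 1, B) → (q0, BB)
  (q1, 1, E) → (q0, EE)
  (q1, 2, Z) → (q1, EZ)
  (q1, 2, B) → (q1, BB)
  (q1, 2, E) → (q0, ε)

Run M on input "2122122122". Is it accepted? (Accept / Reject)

Accept

(q0, 2122122122, Z)
  read 2, top Z: go to q1, push EZ → (q1, 122122122, EZ)
  read 1, top E: go to q0, push EE → (q0, 22122122, EEZ)
  read 2, top E: go to q0, push ε → (q0, 2122122, EZ)
  read 2, top E: go to q0, push ε → (q0, 122122, Z)
  read 1, top Z: go to q1, push EEZ → (q1, 22122, EEZ)
  read 2, top E: go to q0, push ε → (q0, 2122, EZ)
  read 2, top E: go to q0, push ε → (q0, 122, Z)
  read 1, top Z: go to q1, push EEZ → (q1, 22, EEZ)
  read 2, top E: go to q0, push ε → (q0, 2, EZ)
  read 2, top E: go to q0, push ε → (q0, ε, Z)
All input consumed; state q0 ∈ F.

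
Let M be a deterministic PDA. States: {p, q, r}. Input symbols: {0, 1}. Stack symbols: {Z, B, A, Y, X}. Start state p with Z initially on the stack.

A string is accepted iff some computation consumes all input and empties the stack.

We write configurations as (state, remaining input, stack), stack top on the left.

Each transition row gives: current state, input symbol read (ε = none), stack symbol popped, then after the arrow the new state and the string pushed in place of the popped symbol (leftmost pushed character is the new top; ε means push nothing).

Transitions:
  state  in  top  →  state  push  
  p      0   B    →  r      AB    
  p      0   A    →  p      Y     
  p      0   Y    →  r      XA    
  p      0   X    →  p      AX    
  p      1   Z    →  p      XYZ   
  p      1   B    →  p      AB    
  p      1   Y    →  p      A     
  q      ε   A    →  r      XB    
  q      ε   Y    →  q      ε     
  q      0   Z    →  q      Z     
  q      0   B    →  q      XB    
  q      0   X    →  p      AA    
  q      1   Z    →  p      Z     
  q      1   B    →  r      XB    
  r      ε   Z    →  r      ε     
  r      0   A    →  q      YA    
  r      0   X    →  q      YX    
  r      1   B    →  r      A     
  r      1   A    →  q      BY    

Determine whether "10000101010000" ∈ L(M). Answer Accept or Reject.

(p, 10000101010000, Z)
  read 1, top Z: go to p, push XYZ → (p, 0000101010000, XYZ)
  read 0, top X: go to p, push AX → (p, 000101010000, AXYZ)
  read 0, top A: go to p, push Y → (p, 00101010000, YXYZ)
  read 0, top Y: go to r, push XA → (r, 0101010000, XAXYZ)
  read 0, top X: go to q, push YX → (q, 101010000, YXAXYZ)
  ε-move, top Y: go to q, push ε → (q, 101010000, XAXYZ)
No transition applies at (q, 101010000, XAXYZ); input not fully consumed.

Reject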